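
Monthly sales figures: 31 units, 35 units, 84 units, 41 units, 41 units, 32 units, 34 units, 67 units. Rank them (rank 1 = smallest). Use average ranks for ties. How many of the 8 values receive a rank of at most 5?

Sorted (ascending): 31, 32, 34, 35, 41, 41, 67, 84
The 2 values of 41 occupy positions 5–6 → average rank (5+6)/2 = 5.5.
Ranks ≤ 5: {1, 2, 3, 4} → 4 values.

4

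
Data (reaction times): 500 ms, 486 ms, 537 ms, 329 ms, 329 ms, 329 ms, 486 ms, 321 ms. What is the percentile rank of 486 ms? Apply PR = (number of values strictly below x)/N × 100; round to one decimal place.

N = 8.
Strictly below 486: 4. Equal to 486: 2.
PR = 4/8 × 100 = 50.0

50.0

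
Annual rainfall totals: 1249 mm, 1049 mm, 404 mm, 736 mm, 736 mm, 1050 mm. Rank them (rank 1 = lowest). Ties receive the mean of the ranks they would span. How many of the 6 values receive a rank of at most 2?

1

Sorted (ascending): 404, 736, 736, 1049, 1050, 1249
The 2 values of 736 occupy positions 2–3 → average rank (2+3)/2 = 2.5.
Ranks ≤ 2: {1} → 1 value.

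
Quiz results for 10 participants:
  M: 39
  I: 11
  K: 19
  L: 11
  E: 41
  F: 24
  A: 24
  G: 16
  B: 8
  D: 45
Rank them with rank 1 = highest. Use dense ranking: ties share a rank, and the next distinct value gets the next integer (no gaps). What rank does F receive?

Sorted (descending): 45, 41, 39, 24, 24, 19, 16, 11, 11, 8
The 2 values of 24 share dense rank 4.
The 2 values of 11 share dense rank 7.
Remaining distinct values take the next consecutive integers.
F has value 24 → rank 4.

4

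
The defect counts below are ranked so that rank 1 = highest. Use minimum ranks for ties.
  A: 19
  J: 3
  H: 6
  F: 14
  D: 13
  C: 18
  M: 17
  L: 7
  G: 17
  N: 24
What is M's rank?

4

Sorted (descending): 24, 19, 18, 17, 17, 14, 13, 7, 6, 3
The 2 values of 17 occupy positions 4–5 → each gets rank 4.
M has value 17 → rank 4.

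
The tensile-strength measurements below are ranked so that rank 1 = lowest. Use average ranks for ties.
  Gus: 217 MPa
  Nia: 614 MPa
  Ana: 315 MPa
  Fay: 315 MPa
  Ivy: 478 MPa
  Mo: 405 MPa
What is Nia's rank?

Sorted (ascending): 217, 315, 315, 405, 478, 614
The 2 values of 315 occupy positions 2–3 → average rank (2+3)/2 = 2.5.
Nia has value 614 MPa → rank 6.

6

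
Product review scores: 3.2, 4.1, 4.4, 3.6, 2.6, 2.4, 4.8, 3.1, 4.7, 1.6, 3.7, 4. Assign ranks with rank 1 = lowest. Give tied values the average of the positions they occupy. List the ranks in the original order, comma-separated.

5, 9, 10, 6, 3, 2, 12, 4, 11, 1, 7, 8

Sorted (ascending): 1.6, 2.4, 2.6, 3.1, 3.2, 3.6, 3.7, 4, 4.1, 4.4, 4.7, 4.8
No ties — each value takes its position as its rank.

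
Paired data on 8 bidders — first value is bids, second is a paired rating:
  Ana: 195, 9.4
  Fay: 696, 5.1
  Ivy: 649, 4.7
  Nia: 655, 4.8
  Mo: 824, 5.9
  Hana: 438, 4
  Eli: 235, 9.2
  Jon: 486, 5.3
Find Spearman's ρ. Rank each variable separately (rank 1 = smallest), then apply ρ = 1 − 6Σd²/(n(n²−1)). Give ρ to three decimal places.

Ranks of variable 1: 1, 7, 5, 6, 8, 3, 2, 4
Ranks of variable 2: 8, 4, 2, 3, 6, 1, 7, 5
d = r₁ − r₂: -7, 3, 3, 3, 2, 2, -5, -1
d²: 49, 9, 9, 9, 4, 4, 25, 1; Σd² = 110
ρ = 1 − 6·110/(8·63) = 1 − 660/504 = -0.310

-0.310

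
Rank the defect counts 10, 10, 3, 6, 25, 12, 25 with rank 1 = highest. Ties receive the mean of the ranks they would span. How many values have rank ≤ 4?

Sorted (descending): 25, 25, 12, 10, 10, 6, 3
The 2 values of 25 occupy positions 1–2 → average rank (1+2)/2 = 1.5.
The 2 values of 10 occupy positions 4–5 → average rank (4+5)/2 = 4.5.
Ranks ≤ 4: {1.5, 1.5, 3} → 3 values.

3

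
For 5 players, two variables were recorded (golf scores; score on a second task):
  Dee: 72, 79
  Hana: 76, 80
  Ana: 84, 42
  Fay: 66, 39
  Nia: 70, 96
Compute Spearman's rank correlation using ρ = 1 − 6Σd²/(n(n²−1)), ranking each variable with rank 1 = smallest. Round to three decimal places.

0.100

Ranks of variable 1: 3, 4, 5, 1, 2
Ranks of variable 2: 3, 4, 2, 1, 5
d = r₁ − r₂: 0, 0, 3, 0, -3
d²: 0, 0, 9, 0, 9; Σd² = 18
ρ = 1 − 6·18/(5·24) = 1 − 108/120 = 0.100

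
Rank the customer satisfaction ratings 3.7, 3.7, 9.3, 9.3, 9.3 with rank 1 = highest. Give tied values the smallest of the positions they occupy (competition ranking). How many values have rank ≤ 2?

3

Sorted (descending): 9.3, 9.3, 9.3, 3.7, 3.7
The 3 values of 9.3 occupy positions 1–3 → each gets rank 1.
The 2 values of 3.7 occupy positions 4–5 → each gets rank 4.
Ranks ≤ 2: {1, 1, 1} → 3 values.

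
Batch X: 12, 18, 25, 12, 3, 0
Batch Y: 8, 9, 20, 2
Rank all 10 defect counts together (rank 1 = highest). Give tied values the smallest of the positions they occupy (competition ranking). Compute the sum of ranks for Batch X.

Sorted (descending): 25, 20, 18, 12, 12, 9, 8, 3, 2, 0
The 2 values of 12 occupy positions 4–5 → each gets rank 4.
Batch X values → pooled ranks: 12→4, 18→3, 25→1, 12→4, 3→8, 0→10
Rank sum = 4 + 3 + 1 + 4 + 8 + 10 = 30

30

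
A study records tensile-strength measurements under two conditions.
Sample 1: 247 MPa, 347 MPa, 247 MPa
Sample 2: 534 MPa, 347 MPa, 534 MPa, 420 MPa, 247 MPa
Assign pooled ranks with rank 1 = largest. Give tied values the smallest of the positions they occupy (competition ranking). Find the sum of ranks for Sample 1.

16

Sorted (descending): 534, 534, 420, 347, 347, 247, 247, 247
The 2 values of 534 occupy positions 1–2 → each gets rank 1.
The 2 values of 347 occupy positions 4–5 → each gets rank 4.
The 3 values of 247 occupy positions 6–8 → each gets rank 6.
Sample 1 values → pooled ranks: 247→6, 347→4, 247→6
Rank sum = 6 + 4 + 6 = 16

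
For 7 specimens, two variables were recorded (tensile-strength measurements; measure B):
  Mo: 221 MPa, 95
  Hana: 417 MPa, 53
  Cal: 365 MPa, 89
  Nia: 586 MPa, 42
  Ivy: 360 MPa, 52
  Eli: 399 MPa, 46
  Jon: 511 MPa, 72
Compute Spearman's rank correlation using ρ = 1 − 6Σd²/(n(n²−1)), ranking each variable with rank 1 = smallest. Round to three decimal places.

-0.571

Ranks of variable 1: 1, 5, 3, 7, 2, 4, 6
Ranks of variable 2: 7, 4, 6, 1, 3, 2, 5
d = r₁ − r₂: -6, 1, -3, 6, -1, 2, 1
d²: 36, 1, 9, 36, 1, 4, 1; Σd² = 88
ρ = 1 − 6·88/(7·48) = 1 − 528/336 = -0.571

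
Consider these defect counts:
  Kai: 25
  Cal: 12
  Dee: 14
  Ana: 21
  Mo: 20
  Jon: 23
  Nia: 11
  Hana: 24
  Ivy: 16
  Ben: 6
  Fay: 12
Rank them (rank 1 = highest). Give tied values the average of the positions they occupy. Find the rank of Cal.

8.5

Sorted (descending): 25, 24, 23, 21, 20, 16, 14, 12, 12, 11, 6
The 2 values of 12 occupy positions 8–9 → average rank (8+9)/2 = 8.5.
Cal has value 12 → rank 8.5.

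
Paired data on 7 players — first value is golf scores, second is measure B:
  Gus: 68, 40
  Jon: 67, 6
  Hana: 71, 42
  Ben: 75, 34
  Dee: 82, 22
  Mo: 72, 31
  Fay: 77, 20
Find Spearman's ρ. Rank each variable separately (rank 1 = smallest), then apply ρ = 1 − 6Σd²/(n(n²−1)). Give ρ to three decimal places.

-0.143

Ranks of variable 1: 2, 1, 3, 5, 7, 4, 6
Ranks of variable 2: 6, 1, 7, 5, 3, 4, 2
d = r₁ − r₂: -4, 0, -4, 0, 4, 0, 4
d²: 16, 0, 16, 0, 16, 0, 16; Σd² = 64
ρ = 1 − 6·64/(7·48) = 1 − 384/336 = -0.143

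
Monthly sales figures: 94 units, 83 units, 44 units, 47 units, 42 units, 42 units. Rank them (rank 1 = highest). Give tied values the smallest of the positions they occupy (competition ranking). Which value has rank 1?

Sorted (descending): 94, 83, 47, 44, 42, 42
The 2 values of 42 occupy positions 5–6 → each gets rank 5.
Rank 1 → value 94.

94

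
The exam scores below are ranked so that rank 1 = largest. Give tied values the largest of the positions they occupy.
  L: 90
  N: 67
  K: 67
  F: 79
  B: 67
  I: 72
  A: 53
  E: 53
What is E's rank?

8

Sorted (descending): 90, 79, 72, 67, 67, 67, 53, 53
The 3 values of 67 occupy positions 4–6 → each gets rank 6.
The 2 values of 53 occupy positions 7–8 → each gets rank 8.
E has value 53 → rank 8.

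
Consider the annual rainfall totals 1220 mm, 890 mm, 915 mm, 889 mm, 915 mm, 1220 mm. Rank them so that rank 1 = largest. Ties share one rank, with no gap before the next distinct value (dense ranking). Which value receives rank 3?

890

Sorted (descending): 1220, 1220, 915, 915, 890, 889
The 2 values of 1220 share dense rank 1.
The 2 values of 915 share dense rank 2.
Remaining distinct values take the next consecutive integers.
Rank 3 → value 890.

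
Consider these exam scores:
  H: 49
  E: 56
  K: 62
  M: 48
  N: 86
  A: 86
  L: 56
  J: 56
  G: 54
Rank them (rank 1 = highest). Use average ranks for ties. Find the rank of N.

1.5

Sorted (descending): 86, 86, 62, 56, 56, 56, 54, 49, 48
The 2 values of 86 occupy positions 1–2 → average rank (1+2)/2 = 1.5.
The 3 values of 56 occupy positions 4–6 → average rank 5.
N has value 86 → rank 1.5.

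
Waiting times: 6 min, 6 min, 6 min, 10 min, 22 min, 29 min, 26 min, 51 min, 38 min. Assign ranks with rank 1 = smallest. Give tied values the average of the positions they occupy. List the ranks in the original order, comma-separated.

2, 2, 2, 4, 5, 7, 6, 9, 8

Sorted (ascending): 6, 6, 6, 10, 22, 26, 29, 38, 51
The 3 values of 6 occupy positions 1–3 → average rank 2.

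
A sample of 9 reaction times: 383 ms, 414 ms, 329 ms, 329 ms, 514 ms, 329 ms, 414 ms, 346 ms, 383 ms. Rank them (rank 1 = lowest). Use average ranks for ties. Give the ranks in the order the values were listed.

5.5, 7.5, 2, 2, 9, 2, 7.5, 4, 5.5

Sorted (ascending): 329, 329, 329, 346, 383, 383, 414, 414, 514
The 3 values of 329 occupy positions 1–3 → average rank 2.
The 2 values of 383 occupy positions 5–6 → average rank (5+6)/2 = 5.5.
The 2 values of 414 occupy positions 7–8 → average rank (7+8)/2 = 7.5.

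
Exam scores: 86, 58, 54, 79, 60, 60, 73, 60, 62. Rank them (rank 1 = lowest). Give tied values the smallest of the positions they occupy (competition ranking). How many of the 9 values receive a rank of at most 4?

5

Sorted (ascending): 54, 58, 60, 60, 60, 62, 73, 79, 86
The 3 values of 60 occupy positions 3–5 → each gets rank 3.
Ranks ≤ 4: {1, 2, 3, 3, 3} → 5 values.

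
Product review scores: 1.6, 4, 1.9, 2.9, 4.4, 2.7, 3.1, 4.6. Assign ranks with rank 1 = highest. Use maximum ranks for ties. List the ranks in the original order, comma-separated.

Sorted (descending): 4.6, 4.4, 4, 3.1, 2.9, 2.7, 1.9, 1.6
No ties — each value takes its position as its rank.

8, 3, 7, 5, 2, 6, 4, 1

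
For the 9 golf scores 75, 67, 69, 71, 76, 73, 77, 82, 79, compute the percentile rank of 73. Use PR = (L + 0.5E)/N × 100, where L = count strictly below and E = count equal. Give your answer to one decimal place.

38.9

N = 9.
Strictly below 73: 3. Equal to 73: 1.
PR = (3 + 0.5·1)/9 × 100 = 38.9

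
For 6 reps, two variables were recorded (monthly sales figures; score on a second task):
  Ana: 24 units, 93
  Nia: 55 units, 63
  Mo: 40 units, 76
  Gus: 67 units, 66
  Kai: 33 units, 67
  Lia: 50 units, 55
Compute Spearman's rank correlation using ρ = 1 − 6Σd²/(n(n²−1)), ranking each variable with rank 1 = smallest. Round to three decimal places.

Ranks of variable 1: 1, 5, 3, 6, 2, 4
Ranks of variable 2: 6, 2, 5, 3, 4, 1
d = r₁ − r₂: -5, 3, -2, 3, -2, 3
d²: 25, 9, 4, 9, 4, 9; Σd² = 60
ρ = 1 − 6·60/(6·35) = 1 − 360/210 = -0.714

-0.714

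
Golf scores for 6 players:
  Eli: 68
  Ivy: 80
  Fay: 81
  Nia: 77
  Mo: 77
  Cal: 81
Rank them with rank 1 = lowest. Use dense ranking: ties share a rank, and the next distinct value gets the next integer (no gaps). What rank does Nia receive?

Sorted (ascending): 68, 77, 77, 80, 81, 81
The 2 values of 77 share dense rank 2.
The 2 values of 81 share dense rank 4.
Remaining distinct values take the next consecutive integers.
Nia has value 77 → rank 2.

2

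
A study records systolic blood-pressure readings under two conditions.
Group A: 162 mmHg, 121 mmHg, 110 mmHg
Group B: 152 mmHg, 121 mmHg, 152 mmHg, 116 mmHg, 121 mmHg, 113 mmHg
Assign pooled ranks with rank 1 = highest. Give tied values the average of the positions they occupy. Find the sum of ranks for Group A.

15

Sorted (descending): 162, 152, 152, 121, 121, 121, 116, 113, 110
The 2 values of 152 occupy positions 2–3 → average rank (2+3)/2 = 2.5.
The 3 values of 121 occupy positions 4–6 → average rank 5.
Group A values → pooled ranks: 162→1, 121→5, 110→9
Rank sum = 1 + 5 + 9 = 15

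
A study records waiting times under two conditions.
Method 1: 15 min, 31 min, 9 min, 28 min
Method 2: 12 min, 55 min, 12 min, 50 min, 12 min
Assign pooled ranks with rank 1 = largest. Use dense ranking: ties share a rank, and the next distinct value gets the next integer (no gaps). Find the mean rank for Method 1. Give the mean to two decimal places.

Sorted (descending): 55, 50, 31, 28, 15, 12, 12, 12, 9
The 3 values of 12 share dense rank 6.
Remaining distinct values take the next consecutive integers.
Method 1 values → pooled ranks: 15→5, 31→3, 9→7, 28→4
Mean rank = (5 + 3 + 7 + 4) / 4 = 4.75

4.75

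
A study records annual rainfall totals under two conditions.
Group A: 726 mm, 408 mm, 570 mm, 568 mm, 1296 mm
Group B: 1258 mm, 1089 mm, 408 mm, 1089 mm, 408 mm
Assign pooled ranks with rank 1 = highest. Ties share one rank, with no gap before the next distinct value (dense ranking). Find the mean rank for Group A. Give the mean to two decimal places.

Sorted (descending): 1296, 1258, 1089, 1089, 726, 570, 568, 408, 408, 408
The 2 values of 1089 share dense rank 3.
The 3 values of 408 share dense rank 7.
Remaining distinct values take the next consecutive integers.
Group A values → pooled ranks: 726→4, 408→7, 570→5, 568→6, 1296→1
Mean rank = (4 + 7 + 5 + 6 + 1) / 5 = 4.60

4.60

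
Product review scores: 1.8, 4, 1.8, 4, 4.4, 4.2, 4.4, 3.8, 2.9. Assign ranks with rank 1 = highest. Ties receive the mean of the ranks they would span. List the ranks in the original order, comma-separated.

Sorted (descending): 4.4, 4.4, 4.2, 4, 4, 3.8, 2.9, 1.8, 1.8
The 2 values of 4.4 occupy positions 1–2 → average rank (1+2)/2 = 1.5.
The 2 values of 4 occupy positions 4–5 → average rank (4+5)/2 = 4.5.
The 2 values of 1.8 occupy positions 8–9 → average rank (8+9)/2 = 8.5.

8.5, 4.5, 8.5, 4.5, 1.5, 3, 1.5, 6, 7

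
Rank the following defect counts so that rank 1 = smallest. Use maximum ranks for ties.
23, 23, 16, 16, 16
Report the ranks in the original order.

Sorted (ascending): 16, 16, 16, 23, 23
The 3 values of 16 occupy positions 1–3 → each gets rank 3.
The 2 values of 23 occupy positions 4–5 → each gets rank 5.

5, 5, 3, 3, 3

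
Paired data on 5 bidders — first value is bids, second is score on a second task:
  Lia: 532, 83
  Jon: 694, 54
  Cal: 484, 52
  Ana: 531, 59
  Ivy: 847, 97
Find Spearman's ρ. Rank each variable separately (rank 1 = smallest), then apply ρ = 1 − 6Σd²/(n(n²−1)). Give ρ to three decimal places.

Ranks of variable 1: 3, 4, 1, 2, 5
Ranks of variable 2: 4, 2, 1, 3, 5
d = r₁ − r₂: -1, 2, 0, -1, 0
d²: 1, 4, 0, 1, 0; Σd² = 6
ρ = 1 − 6·6/(5·24) = 1 − 36/120 = 0.700

0.700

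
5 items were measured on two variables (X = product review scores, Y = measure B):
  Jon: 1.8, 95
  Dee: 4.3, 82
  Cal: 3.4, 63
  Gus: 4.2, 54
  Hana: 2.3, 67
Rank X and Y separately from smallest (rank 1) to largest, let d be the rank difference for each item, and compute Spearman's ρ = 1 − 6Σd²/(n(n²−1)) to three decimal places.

Ranks of variable 1: 1, 5, 3, 4, 2
Ranks of variable 2: 5, 4, 2, 1, 3
d = r₁ − r₂: -4, 1, 1, 3, -1
d²: 16, 1, 1, 9, 1; Σd² = 28
ρ = 1 − 6·28/(5·24) = 1 − 168/120 = -0.400

-0.400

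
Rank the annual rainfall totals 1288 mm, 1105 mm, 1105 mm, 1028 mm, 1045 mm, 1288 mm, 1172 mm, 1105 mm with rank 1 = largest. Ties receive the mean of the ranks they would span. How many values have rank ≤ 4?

3

Sorted (descending): 1288, 1288, 1172, 1105, 1105, 1105, 1045, 1028
The 2 values of 1288 occupy positions 1–2 → average rank (1+2)/2 = 1.5.
The 3 values of 1105 occupy positions 4–6 → average rank 5.
Ranks ≤ 4: {1.5, 1.5, 3} → 3 values.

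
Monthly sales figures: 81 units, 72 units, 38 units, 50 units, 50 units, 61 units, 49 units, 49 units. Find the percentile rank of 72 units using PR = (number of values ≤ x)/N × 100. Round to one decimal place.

N = 8.
Strictly below 72: 6. Equal to 72: 1.
PR = 7/8 × 100 = 87.5

87.5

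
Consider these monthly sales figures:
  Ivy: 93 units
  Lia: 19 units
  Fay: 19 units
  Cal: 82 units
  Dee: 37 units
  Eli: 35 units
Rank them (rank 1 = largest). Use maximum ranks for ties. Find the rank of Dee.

Sorted (descending): 93, 82, 37, 35, 19, 19
The 2 values of 19 occupy positions 5–6 → each gets rank 6.
Dee has value 37 units → rank 3.

3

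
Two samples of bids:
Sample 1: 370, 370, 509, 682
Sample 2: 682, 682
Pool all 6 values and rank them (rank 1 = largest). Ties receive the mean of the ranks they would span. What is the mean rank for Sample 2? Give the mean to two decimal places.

2.00

Sorted (descending): 682, 682, 682, 509, 370, 370
The 3 values of 682 occupy positions 1–3 → average rank 2.
The 2 values of 370 occupy positions 5–6 → average rank (5+6)/2 = 5.5.
Sample 2 values → pooled ranks: 682→2, 682→2
Mean rank = (2 + 2) / 2 = 2.00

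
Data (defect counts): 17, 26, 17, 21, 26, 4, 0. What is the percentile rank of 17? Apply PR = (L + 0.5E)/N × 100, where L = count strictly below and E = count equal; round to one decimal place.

N = 7.
Strictly below 17: 2. Equal to 17: 2.
PR = (2 + 0.5·2)/7 × 100 = 42.9

42.9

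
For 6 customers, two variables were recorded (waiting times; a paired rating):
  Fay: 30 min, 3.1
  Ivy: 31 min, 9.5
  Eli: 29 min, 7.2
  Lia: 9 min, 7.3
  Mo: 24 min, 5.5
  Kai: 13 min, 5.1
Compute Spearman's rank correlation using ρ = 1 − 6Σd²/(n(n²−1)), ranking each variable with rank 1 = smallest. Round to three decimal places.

Ranks of variable 1: 5, 6, 4, 1, 3, 2
Ranks of variable 2: 1, 6, 4, 5, 3, 2
d = r₁ − r₂: 4, 0, 0, -4, 0, 0
d²: 16, 0, 0, 16, 0, 0; Σd² = 32
ρ = 1 − 6·32/(6·35) = 1 − 192/210 = 0.086

0.086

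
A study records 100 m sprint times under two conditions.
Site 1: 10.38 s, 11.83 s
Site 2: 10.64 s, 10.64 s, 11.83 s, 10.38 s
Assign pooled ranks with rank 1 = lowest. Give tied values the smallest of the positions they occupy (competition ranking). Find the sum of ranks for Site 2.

12

Sorted (ascending): 10.38, 10.38, 10.64, 10.64, 11.83, 11.83
The 2 values of 10.38 occupy positions 1–2 → each gets rank 1.
The 2 values of 10.64 occupy positions 3–4 → each gets rank 3.
The 2 values of 11.83 occupy positions 5–6 → each gets rank 5.
Site 2 values → pooled ranks: 10.64→3, 10.64→3, 11.83→5, 10.38→1
Rank sum = 3 + 3 + 5 + 1 = 12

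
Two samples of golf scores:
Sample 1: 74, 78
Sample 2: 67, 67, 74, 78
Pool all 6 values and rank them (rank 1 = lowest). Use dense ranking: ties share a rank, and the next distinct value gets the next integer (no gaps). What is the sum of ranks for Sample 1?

Sorted (ascending): 67, 67, 74, 74, 78, 78
The 2 values of 67 share dense rank 1.
The 2 values of 74 share dense rank 2.
The 2 values of 78 share dense rank 3.
Sample 1 values → pooled ranks: 74→2, 78→3
Rank sum = 2 + 3 = 5

5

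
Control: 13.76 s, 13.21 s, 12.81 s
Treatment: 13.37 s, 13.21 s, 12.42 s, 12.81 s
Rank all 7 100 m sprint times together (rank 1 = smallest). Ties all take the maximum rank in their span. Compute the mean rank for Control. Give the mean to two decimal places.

5.00

Sorted (ascending): 12.42, 12.81, 12.81, 13.21, 13.21, 13.37, 13.76
The 2 values of 12.81 occupy positions 2–3 → each gets rank 3.
The 2 values of 13.21 occupy positions 4–5 → each gets rank 5.
Control values → pooled ranks: 13.76→7, 13.21→5, 12.81→3
Mean rank = (7 + 5 + 3) / 3 = 5.00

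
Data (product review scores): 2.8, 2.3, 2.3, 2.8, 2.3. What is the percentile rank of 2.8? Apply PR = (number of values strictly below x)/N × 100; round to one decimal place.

60.0

N = 5.
Strictly below 2.8: 3. Equal to 2.8: 2.
PR = 3/5 × 100 = 60.0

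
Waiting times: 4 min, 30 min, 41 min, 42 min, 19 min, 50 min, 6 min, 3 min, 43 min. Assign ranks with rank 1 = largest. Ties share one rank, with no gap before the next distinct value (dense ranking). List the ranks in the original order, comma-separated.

Sorted (descending): 50, 43, 42, 41, 30, 19, 6, 4, 3
No ties — each value takes its position as its rank.

8, 5, 4, 3, 6, 1, 7, 9, 2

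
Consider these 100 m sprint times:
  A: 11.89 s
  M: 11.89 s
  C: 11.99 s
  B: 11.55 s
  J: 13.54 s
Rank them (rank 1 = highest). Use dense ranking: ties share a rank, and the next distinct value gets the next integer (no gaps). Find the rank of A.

3

Sorted (descending): 13.54, 11.99, 11.89, 11.89, 11.55
The 2 values of 11.89 share dense rank 3.
Remaining distinct values take the next consecutive integers.
A has value 11.89 s → rank 3.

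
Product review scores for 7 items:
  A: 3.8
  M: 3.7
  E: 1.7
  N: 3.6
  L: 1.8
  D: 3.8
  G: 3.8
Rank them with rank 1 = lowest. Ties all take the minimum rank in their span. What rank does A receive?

Sorted (ascending): 1.7, 1.8, 3.6, 3.7, 3.8, 3.8, 3.8
The 3 values of 3.8 occupy positions 5–7 → each gets rank 5.
A has value 3.8 → rank 5.

5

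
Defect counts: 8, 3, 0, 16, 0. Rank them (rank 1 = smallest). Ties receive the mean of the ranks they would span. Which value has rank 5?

16

Sorted (ascending): 0, 0, 3, 8, 16
The 2 values of 0 occupy positions 1–2 → average rank (1+2)/2 = 1.5.
Rank 5 → value 16.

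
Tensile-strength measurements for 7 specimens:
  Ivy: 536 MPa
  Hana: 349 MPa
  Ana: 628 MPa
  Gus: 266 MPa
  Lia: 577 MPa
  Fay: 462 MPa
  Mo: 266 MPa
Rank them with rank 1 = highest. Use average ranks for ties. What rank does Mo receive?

Sorted (descending): 628, 577, 536, 462, 349, 266, 266
The 2 values of 266 occupy positions 6–7 → average rank (6+7)/2 = 6.5.
Mo has value 266 MPa → rank 6.5.

6.5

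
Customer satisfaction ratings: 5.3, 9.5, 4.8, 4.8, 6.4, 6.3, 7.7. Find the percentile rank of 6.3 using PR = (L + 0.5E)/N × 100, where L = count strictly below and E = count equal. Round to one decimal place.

50.0

N = 7.
Strictly below 6.3: 3. Equal to 6.3: 1.
PR = (3 + 0.5·1)/7 × 100 = 50.0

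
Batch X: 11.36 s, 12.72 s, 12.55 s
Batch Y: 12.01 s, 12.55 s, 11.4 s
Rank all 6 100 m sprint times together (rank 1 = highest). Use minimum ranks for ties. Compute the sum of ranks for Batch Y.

Sorted (descending): 12.72, 12.55, 12.55, 12.01, 11.4, 11.36
The 2 values of 12.55 occupy positions 2–3 → each gets rank 2.
Batch Y values → pooled ranks: 12.01→4, 12.55→2, 11.4→5
Rank sum = 4 + 2 + 5 = 11

11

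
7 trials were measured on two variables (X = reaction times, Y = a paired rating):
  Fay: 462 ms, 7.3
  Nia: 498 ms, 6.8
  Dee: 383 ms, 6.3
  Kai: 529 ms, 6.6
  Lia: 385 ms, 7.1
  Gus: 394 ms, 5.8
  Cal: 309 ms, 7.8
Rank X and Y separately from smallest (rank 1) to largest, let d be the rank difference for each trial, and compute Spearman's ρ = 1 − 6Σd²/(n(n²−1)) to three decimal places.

-0.250

Ranks of variable 1: 5, 6, 2, 7, 3, 4, 1
Ranks of variable 2: 6, 4, 2, 3, 5, 1, 7
d = r₁ − r₂: -1, 2, 0, 4, -2, 3, -6
d²: 1, 4, 0, 16, 4, 9, 36; Σd² = 70
ρ = 1 − 6·70/(7·48) = 1 − 420/336 = -0.250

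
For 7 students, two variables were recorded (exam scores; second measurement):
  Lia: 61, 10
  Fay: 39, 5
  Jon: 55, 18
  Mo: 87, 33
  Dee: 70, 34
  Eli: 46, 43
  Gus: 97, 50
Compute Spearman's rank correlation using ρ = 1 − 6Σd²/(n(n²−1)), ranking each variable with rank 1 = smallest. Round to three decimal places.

0.571

Ranks of variable 1: 4, 1, 3, 6, 5, 2, 7
Ranks of variable 2: 2, 1, 3, 4, 5, 6, 7
d = r₁ − r₂: 2, 0, 0, 2, 0, -4, 0
d²: 4, 0, 0, 4, 0, 16, 0; Σd² = 24
ρ = 1 − 6·24/(7·48) = 1 − 144/336 = 0.571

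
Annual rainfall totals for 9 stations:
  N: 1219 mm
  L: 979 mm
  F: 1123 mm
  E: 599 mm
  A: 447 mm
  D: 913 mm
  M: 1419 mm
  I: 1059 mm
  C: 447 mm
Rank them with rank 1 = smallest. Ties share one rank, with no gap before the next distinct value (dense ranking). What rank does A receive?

Sorted (ascending): 447, 447, 599, 913, 979, 1059, 1123, 1219, 1419
The 2 values of 447 share dense rank 1.
Remaining distinct values take the next consecutive integers.
A has value 447 mm → rank 1.

1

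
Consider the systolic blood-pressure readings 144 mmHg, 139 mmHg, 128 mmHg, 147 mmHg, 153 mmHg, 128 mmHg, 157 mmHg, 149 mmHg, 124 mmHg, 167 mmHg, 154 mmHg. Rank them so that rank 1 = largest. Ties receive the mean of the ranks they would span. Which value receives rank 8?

139

Sorted (descending): 167, 157, 154, 153, 149, 147, 144, 139, 128, 128, 124
The 2 values of 128 occupy positions 9–10 → average rank (9+10)/2 = 9.5.
Rank 8 → value 139.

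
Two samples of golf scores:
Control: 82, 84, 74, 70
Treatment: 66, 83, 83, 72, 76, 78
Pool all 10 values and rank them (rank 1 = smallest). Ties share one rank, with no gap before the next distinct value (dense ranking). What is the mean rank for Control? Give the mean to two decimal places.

Sorted (ascending): 66, 70, 72, 74, 76, 78, 82, 83, 83, 84
The 2 values of 83 share dense rank 8.
Remaining distinct values take the next consecutive integers.
Control values → pooled ranks: 82→7, 84→9, 74→4, 70→2
Mean rank = (7 + 9 + 4 + 2) / 4 = 5.50

5.50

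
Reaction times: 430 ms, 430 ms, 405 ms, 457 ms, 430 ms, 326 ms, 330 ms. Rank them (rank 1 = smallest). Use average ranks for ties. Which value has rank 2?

Sorted (ascending): 326, 330, 405, 430, 430, 430, 457
The 3 values of 430 occupy positions 4–6 → average rank 5.
Rank 2 → value 330.

330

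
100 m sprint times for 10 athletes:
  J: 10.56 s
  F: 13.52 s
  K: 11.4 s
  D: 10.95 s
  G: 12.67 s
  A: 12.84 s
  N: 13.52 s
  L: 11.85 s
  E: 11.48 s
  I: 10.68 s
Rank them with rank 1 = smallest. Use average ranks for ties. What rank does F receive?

Sorted (ascending): 10.56, 10.68, 10.95, 11.4, 11.48, 11.85, 12.67, 12.84, 13.52, 13.52
The 2 values of 13.52 occupy positions 9–10 → average rank (9+10)/2 = 9.5.
F has value 13.52 s → rank 9.5.

9.5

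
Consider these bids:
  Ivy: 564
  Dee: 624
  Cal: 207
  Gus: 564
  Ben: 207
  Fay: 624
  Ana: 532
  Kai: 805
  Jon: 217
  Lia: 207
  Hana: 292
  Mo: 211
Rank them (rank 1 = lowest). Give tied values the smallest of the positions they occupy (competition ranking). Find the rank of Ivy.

Sorted (ascending): 207, 207, 207, 211, 217, 292, 532, 564, 564, 624, 624, 805
The 3 values of 207 occupy positions 1–3 → each gets rank 1.
The 2 values of 564 occupy positions 8–9 → each gets rank 8.
The 2 values of 624 occupy positions 10–11 → each gets rank 10.
Ivy has value 564 → rank 8.

8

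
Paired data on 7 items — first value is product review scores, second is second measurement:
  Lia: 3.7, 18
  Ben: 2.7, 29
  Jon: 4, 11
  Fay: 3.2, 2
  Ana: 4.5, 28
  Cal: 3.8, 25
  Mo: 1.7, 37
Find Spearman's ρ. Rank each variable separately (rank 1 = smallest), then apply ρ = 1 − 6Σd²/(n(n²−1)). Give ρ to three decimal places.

-0.393

Ranks of variable 1: 4, 2, 6, 3, 7, 5, 1
Ranks of variable 2: 3, 6, 2, 1, 5, 4, 7
d = r₁ − r₂: 1, -4, 4, 2, 2, 1, -6
d²: 1, 16, 16, 4, 4, 1, 36; Σd² = 78
ρ = 1 − 6·78/(7·48) = 1 − 468/336 = -0.393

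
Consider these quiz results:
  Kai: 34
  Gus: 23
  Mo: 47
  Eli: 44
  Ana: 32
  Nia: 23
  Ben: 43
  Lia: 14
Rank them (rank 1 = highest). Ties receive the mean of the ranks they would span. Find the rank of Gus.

6.5

Sorted (descending): 47, 44, 43, 34, 32, 23, 23, 14
The 2 values of 23 occupy positions 6–7 → average rank (6+7)/2 = 6.5.
Gus has value 23 → rank 6.5.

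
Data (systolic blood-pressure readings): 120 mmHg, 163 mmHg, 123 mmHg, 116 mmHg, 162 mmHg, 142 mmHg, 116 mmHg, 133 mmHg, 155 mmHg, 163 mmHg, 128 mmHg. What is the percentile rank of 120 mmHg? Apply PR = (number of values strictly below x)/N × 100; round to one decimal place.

N = 11.
Strictly below 120: 2. Equal to 120: 1.
PR = 2/11 × 100 = 18.2

18.2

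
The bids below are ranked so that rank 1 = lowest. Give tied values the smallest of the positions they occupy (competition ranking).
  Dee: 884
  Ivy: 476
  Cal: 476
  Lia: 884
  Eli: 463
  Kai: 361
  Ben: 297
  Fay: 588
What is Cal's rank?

Sorted (ascending): 297, 361, 463, 476, 476, 588, 884, 884
The 2 values of 476 occupy positions 4–5 → each gets rank 4.
The 2 values of 884 occupy positions 7–8 → each gets rank 7.
Cal has value 476 → rank 4.

4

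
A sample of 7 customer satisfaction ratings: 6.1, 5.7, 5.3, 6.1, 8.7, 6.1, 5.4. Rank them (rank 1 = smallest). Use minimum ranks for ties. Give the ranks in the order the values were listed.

Sorted (ascending): 5.3, 5.4, 5.7, 6.1, 6.1, 6.1, 8.7
The 3 values of 6.1 occupy positions 4–6 → each gets rank 4.

4, 3, 1, 4, 7, 4, 2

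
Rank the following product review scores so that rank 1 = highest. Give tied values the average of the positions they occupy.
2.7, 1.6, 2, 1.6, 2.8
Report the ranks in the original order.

2, 4.5, 3, 4.5, 1

Sorted (descending): 2.8, 2.7, 2, 1.6, 1.6
The 2 values of 1.6 occupy positions 4–5 → average rank (4+5)/2 = 4.5.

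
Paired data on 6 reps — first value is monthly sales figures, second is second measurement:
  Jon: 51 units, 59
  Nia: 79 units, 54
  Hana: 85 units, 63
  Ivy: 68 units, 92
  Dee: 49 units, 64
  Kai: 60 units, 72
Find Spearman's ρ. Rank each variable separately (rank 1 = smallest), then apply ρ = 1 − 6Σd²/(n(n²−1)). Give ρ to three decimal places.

-0.200

Ranks of variable 1: 2, 5, 6, 4, 1, 3
Ranks of variable 2: 2, 1, 3, 6, 4, 5
d = r₁ − r₂: 0, 4, 3, -2, -3, -2
d²: 0, 16, 9, 4, 9, 4; Σd² = 42
ρ = 1 − 6·42/(6·35) = 1 − 252/210 = -0.200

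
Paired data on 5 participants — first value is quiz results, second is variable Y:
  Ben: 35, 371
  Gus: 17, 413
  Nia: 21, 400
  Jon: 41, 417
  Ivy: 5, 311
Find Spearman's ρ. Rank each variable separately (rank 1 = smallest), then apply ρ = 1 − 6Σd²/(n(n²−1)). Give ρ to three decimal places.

0.600

Ranks of variable 1: 4, 2, 3, 5, 1
Ranks of variable 2: 2, 4, 3, 5, 1
d = r₁ − r₂: 2, -2, 0, 0, 0
d²: 4, 4, 0, 0, 0; Σd² = 8
ρ = 1 − 6·8/(5·24) = 1 − 48/120 = 0.600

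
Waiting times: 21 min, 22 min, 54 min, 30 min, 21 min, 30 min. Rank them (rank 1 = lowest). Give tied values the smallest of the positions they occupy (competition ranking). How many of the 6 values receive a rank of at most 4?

Sorted (ascending): 21, 21, 22, 30, 30, 54
The 2 values of 21 occupy positions 1–2 → each gets rank 1.
The 2 values of 30 occupy positions 4–5 → each gets rank 4.
Ranks ≤ 4: {1, 1, 3, 4, 4} → 5 values.

5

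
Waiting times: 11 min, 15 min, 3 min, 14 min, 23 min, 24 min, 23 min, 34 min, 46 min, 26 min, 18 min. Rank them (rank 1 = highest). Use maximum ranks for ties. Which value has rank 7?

18

Sorted (descending): 46, 34, 26, 24, 23, 23, 18, 15, 14, 11, 3
The 2 values of 23 occupy positions 5–6 → each gets rank 6.
Rank 7 → value 18.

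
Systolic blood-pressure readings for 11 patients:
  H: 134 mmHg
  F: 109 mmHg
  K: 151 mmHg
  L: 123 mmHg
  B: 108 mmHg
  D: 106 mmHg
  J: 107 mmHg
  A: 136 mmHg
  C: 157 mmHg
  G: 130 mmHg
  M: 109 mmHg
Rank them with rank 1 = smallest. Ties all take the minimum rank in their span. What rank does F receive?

Sorted (ascending): 106, 107, 108, 109, 109, 123, 130, 134, 136, 151, 157
The 2 values of 109 occupy positions 4–5 → each gets rank 4.
F has value 109 mmHg → rank 4.

4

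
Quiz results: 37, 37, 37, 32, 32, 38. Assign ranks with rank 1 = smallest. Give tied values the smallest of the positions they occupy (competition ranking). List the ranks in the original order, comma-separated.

3, 3, 3, 1, 1, 6

Sorted (ascending): 32, 32, 37, 37, 37, 38
The 2 values of 32 occupy positions 1–2 → each gets rank 1.
The 3 values of 37 occupy positions 3–5 → each gets rank 3.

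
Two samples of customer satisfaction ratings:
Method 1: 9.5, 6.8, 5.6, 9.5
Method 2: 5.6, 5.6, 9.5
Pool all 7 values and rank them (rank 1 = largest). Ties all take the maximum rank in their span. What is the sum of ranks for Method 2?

17

Sorted (descending): 9.5, 9.5, 9.5, 6.8, 5.6, 5.6, 5.6
The 3 values of 9.5 occupy positions 1–3 → each gets rank 3.
The 3 values of 5.6 occupy positions 5–7 → each gets rank 7.
Method 2 values → pooled ranks: 5.6→7, 5.6→7, 9.5→3
Rank sum = 7 + 7 + 3 = 17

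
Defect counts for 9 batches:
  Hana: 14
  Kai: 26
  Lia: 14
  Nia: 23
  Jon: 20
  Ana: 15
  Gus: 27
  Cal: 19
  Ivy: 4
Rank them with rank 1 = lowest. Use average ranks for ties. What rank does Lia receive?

Sorted (ascending): 4, 14, 14, 15, 19, 20, 23, 26, 27
The 2 values of 14 occupy positions 2–3 → average rank (2+3)/2 = 2.5.
Lia has value 14 → rank 2.5.

2.5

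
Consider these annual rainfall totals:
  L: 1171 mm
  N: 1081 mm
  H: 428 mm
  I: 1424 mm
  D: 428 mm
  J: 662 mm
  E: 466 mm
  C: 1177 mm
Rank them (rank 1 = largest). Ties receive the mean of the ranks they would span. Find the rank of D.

7.5

Sorted (descending): 1424, 1177, 1171, 1081, 662, 466, 428, 428
The 2 values of 428 occupy positions 7–8 → average rank (7+8)/2 = 7.5.
D has value 428 mm → rank 7.5.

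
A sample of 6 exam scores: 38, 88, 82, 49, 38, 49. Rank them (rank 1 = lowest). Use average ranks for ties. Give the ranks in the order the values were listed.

1.5, 6, 5, 3.5, 1.5, 3.5

Sorted (ascending): 38, 38, 49, 49, 82, 88
The 2 values of 38 occupy positions 1–2 → average rank (1+2)/2 = 1.5.
The 2 values of 49 occupy positions 3–4 → average rank (3+4)/2 = 3.5.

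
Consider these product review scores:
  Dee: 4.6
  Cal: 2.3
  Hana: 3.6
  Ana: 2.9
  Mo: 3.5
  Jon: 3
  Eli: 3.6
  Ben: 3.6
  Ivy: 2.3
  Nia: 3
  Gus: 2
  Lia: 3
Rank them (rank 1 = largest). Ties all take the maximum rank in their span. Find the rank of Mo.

Sorted (descending): 4.6, 3.6, 3.6, 3.6, 3.5, 3, 3, 3, 2.9, 2.3, 2.3, 2
The 3 values of 3.6 occupy positions 2–4 → each gets rank 4.
The 3 values of 3 occupy positions 6–8 → each gets rank 8.
The 2 values of 2.3 occupy positions 10–11 → each gets rank 11.
Mo has value 3.5 → rank 5.

5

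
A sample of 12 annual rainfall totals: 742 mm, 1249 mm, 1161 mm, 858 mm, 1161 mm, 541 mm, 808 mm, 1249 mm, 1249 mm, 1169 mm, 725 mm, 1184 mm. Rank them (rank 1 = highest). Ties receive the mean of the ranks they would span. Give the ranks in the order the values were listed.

10, 2, 6.5, 8, 6.5, 12, 9, 2, 2, 5, 11, 4

Sorted (descending): 1249, 1249, 1249, 1184, 1169, 1161, 1161, 858, 808, 742, 725, 541
The 3 values of 1249 occupy positions 1–3 → average rank 2.
The 2 values of 1161 occupy positions 6–7 → average rank (6+7)/2 = 6.5.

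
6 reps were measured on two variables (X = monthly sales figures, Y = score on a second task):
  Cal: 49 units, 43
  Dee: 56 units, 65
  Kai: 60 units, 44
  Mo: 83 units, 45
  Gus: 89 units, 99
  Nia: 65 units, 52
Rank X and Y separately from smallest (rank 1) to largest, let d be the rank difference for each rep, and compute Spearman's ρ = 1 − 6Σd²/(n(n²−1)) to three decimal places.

Ranks of variable 1: 1, 2, 3, 5, 6, 4
Ranks of variable 2: 1, 5, 2, 3, 6, 4
d = r₁ − r₂: 0, -3, 1, 2, 0, 0
d²: 0, 9, 1, 4, 0, 0; Σd² = 14
ρ = 1 − 6·14/(6·35) = 1 − 84/210 = 0.600

0.600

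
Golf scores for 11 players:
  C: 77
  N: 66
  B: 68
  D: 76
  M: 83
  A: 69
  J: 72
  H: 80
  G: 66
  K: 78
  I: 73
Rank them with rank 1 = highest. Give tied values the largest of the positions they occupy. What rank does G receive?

Sorted (descending): 83, 80, 78, 77, 76, 73, 72, 69, 68, 66, 66
The 2 values of 66 occupy positions 10–11 → each gets rank 11.
G has value 66 → rank 11.

11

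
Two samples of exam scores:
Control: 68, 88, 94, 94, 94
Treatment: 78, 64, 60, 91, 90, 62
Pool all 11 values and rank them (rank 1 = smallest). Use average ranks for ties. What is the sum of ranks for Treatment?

Sorted (ascending): 60, 62, 64, 68, 78, 88, 90, 91, 94, 94, 94
The 3 values of 94 occupy positions 9–11 → average rank 10.
Treatment values → pooled ranks: 78→5, 64→3, 60→1, 91→8, 90→7, 62→2
Rank sum = 5 + 3 + 1 + 8 + 7 + 2 = 26

26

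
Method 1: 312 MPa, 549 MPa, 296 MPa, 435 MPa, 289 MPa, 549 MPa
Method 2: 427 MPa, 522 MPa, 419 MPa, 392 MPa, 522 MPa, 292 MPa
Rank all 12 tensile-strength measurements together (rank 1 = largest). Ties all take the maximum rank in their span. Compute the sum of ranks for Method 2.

Sorted (descending): 549, 549, 522, 522, 435, 427, 419, 392, 312, 296, 292, 289
The 2 values of 549 occupy positions 1–2 → each gets rank 2.
The 2 values of 522 occupy positions 3–4 → each gets rank 4.
Method 2 values → pooled ranks: 427→6, 522→4, 419→7, 392→8, 522→4, 292→11
Rank sum = 6 + 4 + 7 + 8 + 4 + 11 = 40

40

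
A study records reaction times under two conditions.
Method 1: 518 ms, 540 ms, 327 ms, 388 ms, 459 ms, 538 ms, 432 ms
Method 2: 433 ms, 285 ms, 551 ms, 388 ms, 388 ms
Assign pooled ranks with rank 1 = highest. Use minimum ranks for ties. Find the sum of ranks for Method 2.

35

Sorted (descending): 551, 540, 538, 518, 459, 433, 432, 388, 388, 388, 327, 285
The 3 values of 388 occupy positions 8–10 → each gets rank 8.
Method 2 values → pooled ranks: 433→6, 285→12, 551→1, 388→8, 388→8
Rank sum = 6 + 12 + 1 + 8 + 8 = 35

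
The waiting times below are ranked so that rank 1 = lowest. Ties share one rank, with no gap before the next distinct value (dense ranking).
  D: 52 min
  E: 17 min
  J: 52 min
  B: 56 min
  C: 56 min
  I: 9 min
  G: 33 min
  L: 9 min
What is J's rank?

Sorted (ascending): 9, 9, 17, 33, 52, 52, 56, 56
The 2 values of 9 share dense rank 1.
The 2 values of 52 share dense rank 4.
The 2 values of 56 share dense rank 5.
Remaining distinct values take the next consecutive integers.
J has value 52 min → rank 4.

4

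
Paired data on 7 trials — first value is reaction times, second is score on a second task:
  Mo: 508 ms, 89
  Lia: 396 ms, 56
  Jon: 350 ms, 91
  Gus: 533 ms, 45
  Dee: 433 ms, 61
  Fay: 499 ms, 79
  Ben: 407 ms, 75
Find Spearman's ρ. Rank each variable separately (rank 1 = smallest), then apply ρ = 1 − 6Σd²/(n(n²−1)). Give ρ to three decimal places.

Ranks of variable 1: 6, 2, 1, 7, 4, 5, 3
Ranks of variable 2: 6, 2, 7, 1, 3, 5, 4
d = r₁ − r₂: 0, 0, -6, 6, 1, 0, -1
d²: 0, 0, 36, 36, 1, 0, 1; Σd² = 74
ρ = 1 − 6·74/(7·48) = 1 − 444/336 = -0.321

-0.321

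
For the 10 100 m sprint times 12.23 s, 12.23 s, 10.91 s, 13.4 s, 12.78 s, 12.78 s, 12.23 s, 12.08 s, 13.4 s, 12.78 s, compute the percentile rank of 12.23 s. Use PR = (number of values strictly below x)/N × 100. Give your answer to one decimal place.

N = 10.
Strictly below 12.23: 2. Equal to 12.23: 3.
PR = 2/10 × 100 = 20.0

20.0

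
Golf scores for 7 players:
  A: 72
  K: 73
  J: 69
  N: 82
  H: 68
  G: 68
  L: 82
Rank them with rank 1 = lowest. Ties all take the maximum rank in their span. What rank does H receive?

2

Sorted (ascending): 68, 68, 69, 72, 73, 82, 82
The 2 values of 68 occupy positions 1–2 → each gets rank 2.
The 2 values of 82 occupy positions 6–7 → each gets rank 7.
H has value 68 → rank 2.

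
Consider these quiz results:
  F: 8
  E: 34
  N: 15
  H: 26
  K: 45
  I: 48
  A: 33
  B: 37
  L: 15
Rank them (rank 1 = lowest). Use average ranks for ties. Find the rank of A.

Sorted (ascending): 8, 15, 15, 26, 33, 34, 37, 45, 48
The 2 values of 15 occupy positions 2–3 → average rank (2+3)/2 = 2.5.
A has value 33 → rank 5.

5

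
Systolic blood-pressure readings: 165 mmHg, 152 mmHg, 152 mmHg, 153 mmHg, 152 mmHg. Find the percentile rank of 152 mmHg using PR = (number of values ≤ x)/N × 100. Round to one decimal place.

N = 5.
Strictly below 152: 0. Equal to 152: 3.
PR = 3/5 × 100 = 60.0

60.0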